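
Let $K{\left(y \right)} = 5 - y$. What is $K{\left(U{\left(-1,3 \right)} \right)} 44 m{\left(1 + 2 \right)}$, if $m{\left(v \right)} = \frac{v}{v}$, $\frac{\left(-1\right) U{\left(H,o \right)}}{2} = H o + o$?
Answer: $220$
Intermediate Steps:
$U{\left(H,o \right)} = - 2 o - 2 H o$ ($U{\left(H,o \right)} = - 2 \left(H o + o\right) = - 2 \left(o + H o\right) = - 2 o - 2 H o$)
$m{\left(v \right)} = 1$
$K{\left(U{\left(-1,3 \right)} \right)} 44 m{\left(1 + 2 \right)} = \left(5 - \left(-2\right) 3 \left(1 - 1\right)\right) 44 \cdot 1 = \left(5 - \left(-2\right) 3 \cdot 0\right) 44 \cdot 1 = \left(5 - 0\right) 44 \cdot 1 = \left(5 + 0\right) 44 \cdot 1 = 5 \cdot 44 \cdot 1 = 220 \cdot 1 = 220$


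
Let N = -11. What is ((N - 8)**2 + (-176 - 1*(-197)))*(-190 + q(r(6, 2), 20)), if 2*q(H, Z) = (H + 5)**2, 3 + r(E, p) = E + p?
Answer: -53480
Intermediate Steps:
r(E, p) = -3 + E + p (r(E, p) = -3 + (E + p) = -3 + E + p)
q(H, Z) = (5 + H)**2/2 (q(H, Z) = (H + 5)**2/2 = (5 + H)**2/2)
((N - 8)**2 + (-176 - 1*(-197)))*(-190 + q(r(6, 2), 20)) = ((-11 - 8)**2 + (-176 - 1*(-197)))*(-190 + (5 + (-3 + 6 + 2))**2/2) = ((-19)**2 + (-176 + 197))*(-190 + (5 + 5)**2/2) = (361 + 21)*(-190 + (1/2)*10**2) = 382*(-190 + (1/2)*100) = 382*(-190 + 50) = 382*(-140) = -53480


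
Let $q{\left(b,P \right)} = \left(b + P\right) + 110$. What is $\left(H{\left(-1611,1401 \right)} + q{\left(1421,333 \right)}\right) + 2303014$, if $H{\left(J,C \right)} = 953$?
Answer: $2305831$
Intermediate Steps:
$q{\left(b,P \right)} = 110 + P + b$ ($q{\left(b,P \right)} = \left(P + b\right) + 110 = 110 + P + b$)
$\left(H{\left(-1611,1401 \right)} + q{\left(1421,333 \right)}\right) + 2303014 = \left(953 + \left(110 + 333 + 1421\right)\right) + 2303014 = \left(953 + 1864\right) + 2303014 = 2817 + 2303014 = 2305831$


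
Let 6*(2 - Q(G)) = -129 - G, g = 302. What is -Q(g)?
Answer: -443/6 ≈ -73.833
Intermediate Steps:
Q(G) = 47/2 + G/6 (Q(G) = 2 - (-129 - G)/6 = 2 + (43/2 + G/6) = 47/2 + G/6)
-Q(g) = -(47/2 + (⅙)*302) = -(47/2 + 151/3) = -1*443/6 = -443/6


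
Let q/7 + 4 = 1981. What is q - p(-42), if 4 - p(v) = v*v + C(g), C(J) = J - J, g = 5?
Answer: 15599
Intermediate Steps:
q = 13839 (q = -28 + 7*1981 = -28 + 13867 = 13839)
C(J) = 0
p(v) = 4 - v² (p(v) = 4 - (v*v + 0) = 4 - (v² + 0) = 4 - v²)
q - p(-42) = 13839 - (4 - 1*(-42)²) = 13839 - (4 - 1*1764) = 13839 - (4 - 1764) = 13839 - 1*(-1760) = 13839 + 1760 = 15599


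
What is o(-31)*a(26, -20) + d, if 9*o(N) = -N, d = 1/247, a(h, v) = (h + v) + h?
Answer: 245033/2223 ≈ 110.23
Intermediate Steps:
a(h, v) = v + 2*h
d = 1/247 ≈ 0.0040486
o(N) = -N/9 (o(N) = (-N)/9 = -N/9)
o(-31)*a(26, -20) + d = (-1/9*(-31))*(-20 + 2*26) + 1/247 = 31*(-20 + 52)/9 + 1/247 = (31/9)*32 + 1/247 = 992/9 + 1/247 = 245033/2223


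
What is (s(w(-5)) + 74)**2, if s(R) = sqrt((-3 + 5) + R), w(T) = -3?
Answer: (74 + I)**2 ≈ 5475.0 + 148.0*I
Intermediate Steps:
s(R) = sqrt(2 + R)
(s(w(-5)) + 74)**2 = (sqrt(2 - 3) + 74)**2 = (sqrt(-1) + 74)**2 = (I + 74)**2 = (74 + I)**2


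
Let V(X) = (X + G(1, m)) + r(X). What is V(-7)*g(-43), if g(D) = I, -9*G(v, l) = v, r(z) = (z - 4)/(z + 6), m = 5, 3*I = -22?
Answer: -770/27 ≈ -28.519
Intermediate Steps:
I = -22/3 (I = (⅓)*(-22) = -22/3 ≈ -7.3333)
r(z) = (-4 + z)/(6 + z)
G(v, l) = -v/9
g(D) = -22/3
V(X) = -⅑ + X + (-4 + X)/(6 + X) (V(X) = (X - ⅑*1) + (-4 + X)/(6 + X) = (X - ⅑) + (-4 + X)/(6 + X) = (-⅑ + X) + (-4 + X)/(6 + X) = -⅑ + X + (-4 + X)/(6 + X))
V(-7)*g(-43) = ((-42 + 9*(-7)² + 62*(-7))/(9*(6 - 7)))*(-22/3) = ((⅑)*(-42 + 9*49 - 434)/(-1))*(-22/3) = ((⅑)*(-1)*(-42 + 441 - 434))*(-22/3) = ((⅑)*(-1)*(-35))*(-22/3) = (35/9)*(-22/3) = -770/27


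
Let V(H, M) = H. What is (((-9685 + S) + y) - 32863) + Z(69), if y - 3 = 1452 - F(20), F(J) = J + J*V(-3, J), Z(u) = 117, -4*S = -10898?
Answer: -76423/2 ≈ -38212.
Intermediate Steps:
S = 5449/2 (S = -¼*(-10898) = 5449/2 ≈ 2724.5)
F(J) = -2*J (F(J) = J + J*(-3) = J - 3*J = -2*J)
y = 1495 (y = 3 + (1452 - (-2)*20) = 3 + (1452 - 1*(-40)) = 3 + (1452 + 40) = 3 + 1492 = 1495)
(((-9685 + S) + y) - 32863) + Z(69) = (((-9685 + 5449/2) + 1495) - 32863) + 117 = ((-13921/2 + 1495) - 32863) + 117 = (-10931/2 - 32863) + 117 = -76657/2 + 117 = -76423/2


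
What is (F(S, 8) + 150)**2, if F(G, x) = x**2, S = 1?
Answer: 45796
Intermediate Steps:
(F(S, 8) + 150)**2 = (8**2 + 150)**2 = (64 + 150)**2 = 214**2 = 45796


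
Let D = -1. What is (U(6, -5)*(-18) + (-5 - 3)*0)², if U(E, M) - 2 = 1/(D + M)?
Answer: 1089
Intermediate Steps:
U(E, M) = 2 + 1/(-1 + M)
(U(6, -5)*(-18) + (-5 - 3)*0)² = (((-1 + 2*(-5))/(-1 - 5))*(-18) + (-5 - 3)*0)² = (((-1 - 10)/(-6))*(-18) - 8*0)² = (-⅙*(-11)*(-18) + 0)² = ((11/6)*(-18) + 0)² = (-33 + 0)² = (-33)² = 1089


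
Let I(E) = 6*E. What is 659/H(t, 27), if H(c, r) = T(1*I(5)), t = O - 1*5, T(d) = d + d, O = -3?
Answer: 659/60 ≈ 10.983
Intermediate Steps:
T(d) = 2*d
t = -8 (t = -3 - 1*5 = -3 - 5 = -8)
H(c, r) = 60 (H(c, r) = 2*(1*(6*5)) = 2*(1*30) = 2*30 = 60)
659/H(t, 27) = 659/60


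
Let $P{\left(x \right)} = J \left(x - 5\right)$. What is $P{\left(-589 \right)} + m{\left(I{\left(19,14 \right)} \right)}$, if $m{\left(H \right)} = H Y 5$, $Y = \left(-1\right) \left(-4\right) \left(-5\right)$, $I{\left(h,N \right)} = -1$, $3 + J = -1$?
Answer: $2476$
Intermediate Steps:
$J = -4$ ($J = -3 - 1 = -4$)
$Y = -20$ ($Y = 4 \left(-5\right) = -20$)
$m{\left(H \right)} = - 100 H$ ($m{\left(H \right)} = H \left(-20\right) 5 = - 20 H 5 = - 100 H$)
$P{\left(x \right)} = 20 - 4 x$ ($P{\left(x \right)} = - 4 \left(x - 5\right) = - 4 \left(-5 + x\right) = 20 - 4 x$)
$P{\left(-589 \right)} + m{\left(I{\left(19,14 \right)} \right)} = \left(20 - -2356\right) - -100 = \left(20 + 2356\right) + 100 = 2376 + 100 = 2476$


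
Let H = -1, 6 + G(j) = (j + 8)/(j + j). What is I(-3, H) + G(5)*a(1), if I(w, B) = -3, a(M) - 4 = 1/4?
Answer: -919/40 ≈ -22.975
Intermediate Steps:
a(M) = 17/4 (a(M) = 4 + 1/4 = 4 + ¼ = 17/4)
G(j) = -6 + (8 + j)/(2*j) (G(j) = -6 + (j + 8)/(j + j) = -6 + (8 + j)/((2*j)) = -6 + (8 + j)*(1/(2*j)) = -6 + (8 + j)/(2*j))
I(-3, H) + G(5)*a(1) = -3 + (-11/2 + 4/5)*(17/4) = -3 + (-11/2 + 4*(⅕))*(17/4) = -3 + (-11/2 + ⅘)*(17/4) = -3 - 47/10*17/4 = -3 - 799/40 = -919/40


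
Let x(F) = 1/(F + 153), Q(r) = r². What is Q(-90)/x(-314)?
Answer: -1304100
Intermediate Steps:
x(F) = 1/(153 + F)
Q(-90)/x(-314) = (-90)²/(1/(153 - 314)) = 8100/(1/(-161)) = 8100/(-1/161) = 8100*(-161) = -1304100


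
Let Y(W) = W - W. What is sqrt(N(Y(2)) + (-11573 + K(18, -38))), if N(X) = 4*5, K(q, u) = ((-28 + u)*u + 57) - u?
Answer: 5*I*sqrt(358) ≈ 94.604*I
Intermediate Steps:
K(q, u) = 57 - u + u*(-28 + u) (K(q, u) = (u*(-28 + u) + 57) - u = (57 + u*(-28 + u)) - u = 57 - u + u*(-28 + u))
Y(W) = 0
N(X) = 20
sqrt(N(Y(2)) + (-11573 + K(18, -38))) = sqrt(20 + (-11573 + (57 + (-38)**2 - 29*(-38)))) = sqrt(20 + (-11573 + (57 + 1444 + 1102))) = sqrt(20 + (-11573 + 2603)) = sqrt(20 - 8970) = sqrt(-8950) = 5*I*sqrt(358)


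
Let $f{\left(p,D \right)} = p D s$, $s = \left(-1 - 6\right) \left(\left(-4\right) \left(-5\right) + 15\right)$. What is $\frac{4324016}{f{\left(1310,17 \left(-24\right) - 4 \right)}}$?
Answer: $\frac{540502}{16528925} \approx 0.0327$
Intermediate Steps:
$s = -245$ ($s = - 7 \left(20 + 15\right) = \left(-7\right) 35 = -245$)
$f{\left(p,D \right)} = - 245 D p$ ($f{\left(p,D \right)} = p D \left(-245\right) = D p \left(-245\right) = - 245 D p$)
$\frac{4324016}{f{\left(1310,17 \left(-24\right) - 4 \right)}} = \frac{4324016}{\left(-245\right) \left(17 \left(-24\right) - 4\right) 1310} = \frac{4324016}{\left(-245\right) \left(-408 - 4\right) 1310} = \frac{4324016}{\left(-245\right) \left(-412\right) 1310} = \frac{4324016}{132231400} = 4324016 \cdot \frac{1}{132231400} = \frac{540502}{16528925}$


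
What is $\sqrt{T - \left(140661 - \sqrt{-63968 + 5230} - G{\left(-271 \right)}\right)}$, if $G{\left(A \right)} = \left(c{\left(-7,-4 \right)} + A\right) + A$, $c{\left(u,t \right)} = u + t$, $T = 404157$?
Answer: $\sqrt{262943 + i \sqrt{58738}} \approx 512.78 + 0.236 i$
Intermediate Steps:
$c{\left(u,t \right)} = t + u$
$G{\left(A \right)} = -11 + 2 A$ ($G{\left(A \right)} = \left(\left(-4 - 7\right) + A\right) + A = \left(-11 + A\right) + A = -11 + 2 A$)
$\sqrt{T - \left(140661 - \sqrt{-63968 + 5230} - G{\left(-271 \right)}\right)} = \sqrt{404157 - \left(141214 - \sqrt{-63968 + 5230}\right)} = \sqrt{404157 - \left(141214 - i \sqrt{58738}\right)} = \sqrt{262943 + i \sqrt{58738}}$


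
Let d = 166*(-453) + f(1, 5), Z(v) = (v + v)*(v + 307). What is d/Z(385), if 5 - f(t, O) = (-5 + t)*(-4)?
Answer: -75209/532840 ≈ -0.14115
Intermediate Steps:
f(t, O) = -15 + 4*t (f(t, O) = 5 - (-5 + t)*(-4) = 5 - (20 - 4*t) = 5 + (-20 + 4*t) = -15 + 4*t)
Z(v) = 2*v*(307 + v) (Z(v) = (2*v)*(307 + v) = 2*v*(307 + v))
d = -75209 (d = 166*(-453) + (-15 + 4*1) = -75198 + (-15 + 4) = -75198 - 11 = -75209)
d/Z(385) = -75209*1/(770*(307 + 385)) = -75209/(2*385*692) = -75209/532840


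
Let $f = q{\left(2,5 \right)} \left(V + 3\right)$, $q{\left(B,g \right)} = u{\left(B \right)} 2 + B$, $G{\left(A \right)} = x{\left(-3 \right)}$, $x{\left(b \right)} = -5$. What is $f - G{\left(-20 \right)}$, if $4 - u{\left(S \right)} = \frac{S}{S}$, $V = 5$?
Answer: $69$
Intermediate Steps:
$G{\left(A \right)} = -5$
$u{\left(S \right)} = 3$ ($u{\left(S \right)} = 4 - \frac{S}{S} = 4 - 1 = 3$)
$q{\left(B,g \right)} = 6 + B$ ($q{\left(B,g \right)} = 3 \cdot 2 + B = 6 + B$)
$f = 64$ ($f = \left(6 + 2\right) \left(5 + 3\right) = 8 \cdot 8 = 64$)
$f - G{\left(-20 \right)} = 64 - -5 = 64 + 5 = 69$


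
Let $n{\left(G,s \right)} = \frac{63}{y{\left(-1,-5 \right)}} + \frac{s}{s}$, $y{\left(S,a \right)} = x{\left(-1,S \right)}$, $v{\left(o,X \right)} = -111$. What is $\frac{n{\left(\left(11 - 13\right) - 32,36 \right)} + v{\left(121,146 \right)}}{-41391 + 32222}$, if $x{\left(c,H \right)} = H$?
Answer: $\frac{1}{53} \approx 0.018868$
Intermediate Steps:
$y{\left(S,a \right)} = S$
$n{\left(G,s \right)} = -62$ ($n{\left(G,s \right)} = \frac{63}{-1} + \frac{s}{s} = 63 \left(-1\right) + 1 = -63 + 1 = -62$)
$\frac{n{\left(\left(11 - 13\right) - 32,36 \right)} + v{\left(121,146 \right)}}{-41391 + 32222} = \frac{-62 - 111}{-41391 + 32222} = - \frac{173}{-9169} = \left(-173\right) \left(- \frac{1}{9169}\right) = \frac{1}{53}$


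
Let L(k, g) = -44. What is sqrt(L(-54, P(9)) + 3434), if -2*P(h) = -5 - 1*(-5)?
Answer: sqrt(3390) ≈ 58.224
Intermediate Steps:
P(h) = 0 (P(h) = -(-5 - 1*(-5))/2 = -(-5 + 5)/2 = -1/2*0 = 0)
sqrt(L(-54, P(9)) + 3434) = sqrt(-44 + 3434) = sqrt(3390)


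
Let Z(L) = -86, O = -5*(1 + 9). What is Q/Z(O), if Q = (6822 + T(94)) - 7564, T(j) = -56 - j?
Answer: 446/43 ≈ 10.372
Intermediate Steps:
O = -50 (O = -5*10 = -50)
Q = -892 (Q = (6822 + (-56 - 1*94)) - 7564 = (6822 + (-56 - 94)) - 7564 = (6822 - 150) - 7564 = 6672 - 7564 = -892)
Q/Z(O) = -892/(-86) = -892*(-1/86) = 446/43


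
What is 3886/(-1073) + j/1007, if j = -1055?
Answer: -173973/37259 ≈ -4.6693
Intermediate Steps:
3886/(-1073) + j/1007 = 3886/(-1073) - 1055/1007 = 3886*(-1/1073) - 1055*1/1007 = -134/37 - 1055/1007 = -173973/37259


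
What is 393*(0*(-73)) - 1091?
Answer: -1091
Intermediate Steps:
393*(0*(-73)) - 1091 = 393*0 - 1091 = 0 - 1091 = -1091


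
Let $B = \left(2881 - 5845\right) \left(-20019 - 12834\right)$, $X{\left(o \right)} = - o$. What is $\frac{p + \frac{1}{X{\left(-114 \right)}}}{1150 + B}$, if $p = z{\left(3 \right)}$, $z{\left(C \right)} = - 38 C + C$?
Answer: $- \frac{12653}{11101028388} \approx -1.1398 \cdot 10^{-6}$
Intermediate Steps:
$z{\left(C \right)} = - 37 C$
$B = 97376292$ ($B = \left(-2964\right) \left(-32853\right) = 97376292$)
$p = -111$ ($p = \left(-37\right) 3 = -111$)
$\frac{p + \frac{1}{X{\left(-114 \right)}}}{1150 + B} = \frac{-111 + \frac{1}{\left(-1\right) \left(-114\right)}}{1150 + 97376292} = \frac{-111 + \frac{1}{114}}{97377442} = \left(-111 + \frac{1}{114}\right) \frac{1}{97377442} = \left(- \frac{12653}{114}\right) \frac{1}{97377442} = - \frac{12653}{11101028388}$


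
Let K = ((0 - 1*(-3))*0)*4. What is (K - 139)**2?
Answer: 19321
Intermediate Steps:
K = 0 (K = ((0 + 3)*0)*4 = (3*0)*4 = 0*4 = 0)
(K - 139)**2 = (0 - 139)**2 = (-139)**2 = 19321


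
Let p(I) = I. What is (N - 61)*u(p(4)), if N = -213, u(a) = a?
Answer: -1096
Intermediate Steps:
(N - 61)*u(p(4)) = (-213 - 61)*4 = -274*4 = -1096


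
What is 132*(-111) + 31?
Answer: -14621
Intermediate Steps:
132*(-111) + 31 = -14652 + 31 = -14621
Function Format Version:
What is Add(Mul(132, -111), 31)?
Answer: -14621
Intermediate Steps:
Add(Mul(132, -111), 31) = Add(-14652, 31) = -14621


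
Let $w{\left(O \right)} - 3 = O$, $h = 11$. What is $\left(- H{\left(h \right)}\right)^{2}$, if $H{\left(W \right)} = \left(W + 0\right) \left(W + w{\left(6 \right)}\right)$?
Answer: $48400$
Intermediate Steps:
$w{\left(O \right)} = 3 + O$
$H{\left(W \right)} = W \left(9 + W\right)$ ($H{\left(W \right)} = \left(W + 0\right) \left(W + \left(3 + 6\right)\right) = W \left(W + 9\right) = W \left(9 + W\right)$)
$\left(- H{\left(h \right)}\right)^{2} = \left(- 11 \left(9 + 11\right)\right)^{2} = \left(- 11 \cdot 20\right)^{2} = \left(\left(-1\right) 220\right)^{2} = \left(-220\right)^{2} = 48400$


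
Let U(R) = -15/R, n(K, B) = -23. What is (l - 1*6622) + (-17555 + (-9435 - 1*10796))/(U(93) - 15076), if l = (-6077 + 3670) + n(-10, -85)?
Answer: -4229380406/467361 ≈ -9049.5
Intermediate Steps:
l = -2430 (l = (-6077 + 3670) - 23 = -2407 - 23 = -2430)
(l - 1*6622) + (-17555 + (-9435 - 1*10796))/(U(93) - 15076) = (-2430 - 1*6622) + (-17555 + (-9435 - 1*10796))/(-15/93 - 15076) = (-2430 - 6622) + (-17555 + (-9435 - 10796))/(-15*1/93 - 15076) = -9052 + (-17555 - 20231)/(-5/31 - 15076) = -9052 - 37786/(-467361/31) = -9052 - 37786*(-31/467361) = -9052 + 1171366/467361 = -4229380406/467361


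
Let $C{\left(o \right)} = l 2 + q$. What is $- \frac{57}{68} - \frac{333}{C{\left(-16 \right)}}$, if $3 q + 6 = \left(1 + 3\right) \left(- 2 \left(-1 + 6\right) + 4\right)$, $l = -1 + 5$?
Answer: $\frac{11265}{68} \approx 165.66$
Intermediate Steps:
$l = 4$
$q = -10$ ($q = -2 + \frac{\left(1 + 3\right) \left(- 2 \left(-1 + 6\right) + 4\right)}{3} = -2 + \frac{4 \left(\left(-2\right) 5 + 4\right)}{3} = -2 + \frac{4 \left(-10 + 4\right)}{3} = -2 + \frac{4 \left(-6\right)}{3} = -2 + \frac{1}{3} \left(-24\right) = -2 - 8 = -10$)
$C{\left(o \right)} = -2$ ($C{\left(o \right)} = 4 \cdot 2 - 10 = 8 - 10 = -2$)
$- \frac{57}{68} - \frac{333}{C{\left(-16 \right)}} = - \frac{57}{68} - \frac{333}{-2} = \left(-57\right) \frac{1}{68} - - \frac{333}{2} = - \frac{57}{68} + \frac{333}{2} = \frac{11265}{68}$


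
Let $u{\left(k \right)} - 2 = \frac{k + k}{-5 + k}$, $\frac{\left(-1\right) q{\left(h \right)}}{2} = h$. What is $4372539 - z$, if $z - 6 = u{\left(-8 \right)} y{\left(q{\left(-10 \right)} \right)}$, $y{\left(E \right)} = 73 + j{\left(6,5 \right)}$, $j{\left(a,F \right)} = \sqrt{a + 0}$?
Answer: $\frac{56839863}{13} - \frac{42 \sqrt{6}}{13} \approx 4.3723 \cdot 10^{6}$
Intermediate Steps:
$q{\left(h \right)} = - 2 h$
$u{\left(k \right)} = 2 + \frac{2 k}{-5 + k}$ ($u{\left(k \right)} = 2 + \frac{k + k}{-5 + k} = 2 + \frac{2 k}{-5 + k}$)
$j{\left(a,F \right)} = \sqrt{a}$
$y{\left(E \right)} = 73 + \sqrt{6}$
$z = \frac{3144}{13} + \frac{42 \sqrt{6}}{13}$ ($z = 6 + \frac{2 \left(-5 + 2 \left(-8\right)\right)}{-5 - 8} \left(73 + \sqrt{6}\right) = 6 + \frac{2 \left(-5 - 16\right)}{-13} \left(73 + \sqrt{6}\right) = 6 + 2 \left(- \frac{1}{13}\right) \left(-21\right) \left(73 + \sqrt{6}\right) = 6 + \frac{42 \left(73 + \sqrt{6}\right)}{13} = 6 + \left(\frac{3066}{13} + \frac{42 \sqrt{6}}{13}\right) = \frac{3144}{13} + \frac{42 \sqrt{6}}{13} \approx 249.76$)
$4372539 - z = 4372539 - \left(\frac{3144}{13} + \frac{42 \sqrt{6}}{13}\right) = \frac{56839863}{13} - \frac{42 \sqrt{6}}{13}$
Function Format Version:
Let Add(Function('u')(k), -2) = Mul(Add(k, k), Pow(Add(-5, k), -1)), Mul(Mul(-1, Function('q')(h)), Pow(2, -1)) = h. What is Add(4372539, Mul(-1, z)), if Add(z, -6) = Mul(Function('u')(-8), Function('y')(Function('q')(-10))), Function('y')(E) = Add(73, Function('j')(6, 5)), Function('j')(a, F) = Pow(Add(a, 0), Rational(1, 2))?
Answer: Add(Rational(56839863, 13), Mul(Rational(-42, 13), Pow(6, Rational(1, 2)))) ≈ 4.3723e+6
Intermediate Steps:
Function('q')(h) = Mul(-2, h)
Function('u')(k) = Add(2, Mul(2, k, Pow(Add(-5, k), -1))) (Function('u')(k) = Add(2, Mul(Add(k, k), Pow(Add(-5, k), -1))) = Add(2, Mul(Mul(2, k), Pow(Add(-5, k), -1))) = Add(2, Mul(2, k, Pow(Add(-5, k), -1))))
Function('j')(a, F) = Pow(a, Rational(1, 2))
Function('y')(E) = Add(73, Pow(6, Rational(1, 2)))
z = Add(Rational(3144, 13), Mul(Rational(42, 13), Pow(6, Rational(1, 2)))) (z = Add(6, Mul(Mul(2, Pow(Add(-5, -8), -1), Add(-5, Mul(2, -8))), Add(73, Pow(6, Rational(1, 2))))) = Add(6, Mul(Mul(2, Pow(-13, -1), Add(-5, -16)), Add(73, Pow(6, Rational(1, 2))))) = Add(6, Mul(Mul(2, Rational(-1, 13), -21), Add(73, Pow(6, Rational(1, 2))))) = Add(6, Mul(Rational(42, 13), Add(73, Pow(6, Rational(1, 2))))) = Add(6, Add(Rational(3066, 13), Mul(Rational(42, 13), Pow(6, Rational(1, 2))))) = Add(Rational(3144, 13), Mul(Rational(42, 13), Pow(6, Rational(1, 2)))) ≈ 249.76)
Add(4372539, Mul(-1, z)) = Add(4372539, Mul(-1, Add(Rational(3144, 13), Mul(Rational(42, 13), Pow(6, Rational(1, 2)))))) = Add(4372539, Add(Rational(-3144, 13), Mul(Rational(-42, 13), Pow(6, Rational(1, 2))))) = Add(Rational(56839863, 13), Mul(Rational(-42, 13), Pow(6, Rational(1, 2))))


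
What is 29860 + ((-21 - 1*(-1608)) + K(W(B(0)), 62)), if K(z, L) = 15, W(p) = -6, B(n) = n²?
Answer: 31462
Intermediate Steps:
29860 + ((-21 - 1*(-1608)) + K(W(B(0)), 62)) = 29860 + ((-21 - 1*(-1608)) + 15) = 29860 + ((-21 + 1608) + 15) = 29860 + (1587 + 15) = 29860 + 1602 = 31462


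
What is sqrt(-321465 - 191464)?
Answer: I*sqrt(512929) ≈ 716.19*I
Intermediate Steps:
sqrt(-321465 - 191464) = sqrt(-512929) = I*sqrt(512929)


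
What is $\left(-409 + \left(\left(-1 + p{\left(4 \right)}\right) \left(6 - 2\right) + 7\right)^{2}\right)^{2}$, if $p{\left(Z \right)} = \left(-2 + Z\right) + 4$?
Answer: $102400$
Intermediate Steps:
$p{\left(Z \right)} = 2 + Z$
$\left(-409 + \left(\left(-1 + p{\left(4 \right)}\right) \left(6 - 2\right) + 7\right)^{2}\right)^{2} = \left(-409 + \left(\left(-1 + \left(2 + 4\right)\right) \left(6 - 2\right) + 7\right)^{2}\right)^{2} = \left(-409 + \left(\left(-1 + 6\right) 4 + 7\right)^{2}\right)^{2} = \left(-409 + \left(5 \cdot 4 + 7\right)^{2}\right)^{2} = \left(-409 + \left(20 + 7\right)^{2}\right)^{2} = \left(-409 + 27^{2}\right)^{2} = \left(-409 + 729\right)^{2} = 320^{2} = 102400$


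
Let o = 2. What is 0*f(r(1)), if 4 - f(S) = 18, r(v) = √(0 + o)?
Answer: 0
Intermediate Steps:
r(v) = √2 (r(v) = √(0 + 2) = √2)
f(S) = -14 (f(S) = 4 - 1*18 = 4 - 18 = -14)
0*f(r(1)) = 0*(-14) = 0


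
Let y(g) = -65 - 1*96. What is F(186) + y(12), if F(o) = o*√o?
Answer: -161 + 186*√186 ≈ 2375.7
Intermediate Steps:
F(o) = o^(3/2)
y(g) = -161 (y(g) = -65 - 96 = -161)
F(186) + y(12) = 186^(3/2) - 161 = 186*√186 - 161 = -161 + 186*√186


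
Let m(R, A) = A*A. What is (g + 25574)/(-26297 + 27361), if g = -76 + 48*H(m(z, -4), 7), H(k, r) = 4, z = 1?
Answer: 1835/76 ≈ 24.145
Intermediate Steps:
m(R, A) = A²
g = 116 (g = -76 + 48*4 = -76 + 192 = 116)
(g + 25574)/(-26297 + 27361) = (116 + 25574)/(-26297 + 27361) = 25690/1064 = 25690*(1/1064) = 1835/76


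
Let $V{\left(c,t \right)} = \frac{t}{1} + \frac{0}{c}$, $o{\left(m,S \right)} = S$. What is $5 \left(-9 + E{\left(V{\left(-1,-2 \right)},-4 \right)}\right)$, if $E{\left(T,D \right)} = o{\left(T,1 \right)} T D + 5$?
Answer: $20$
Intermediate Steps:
$V{\left(c,t \right)} = t$ ($V{\left(c,t \right)} = t 1 + 0 = t + 0 = t$)
$E{\left(T,D \right)} = 5 + D T$ ($E{\left(T,D \right)} = 1 T D + 5 = T D + 5 = D T + 5 = 5 + D T$)
$5 \left(-9 + E{\left(V{\left(-1,-2 \right)},-4 \right)}\right) = 5 \left(-9 + \left(5 - -8\right)\right) = 5 \left(-9 + \left(5 + 8\right)\right) = 5 \left(-9 + 13\right) = 5 \cdot 4 = 20$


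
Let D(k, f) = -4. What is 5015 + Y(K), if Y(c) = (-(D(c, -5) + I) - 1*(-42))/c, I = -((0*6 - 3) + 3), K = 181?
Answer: 907761/181 ≈ 5015.3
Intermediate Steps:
I = 0 (I = -((0 - 3) + 3) = -(-3 + 3) = -1*0 = 0)
Y(c) = 46/c (Y(c) = (-(-4 + 0) - 1*(-42))/c = (-1*(-4) + 42)/c = (4 + 42)/c = 46/c)
5015 + Y(K) = 5015 + 46/181 = 907761/181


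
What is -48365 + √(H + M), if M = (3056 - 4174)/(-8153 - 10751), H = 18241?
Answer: -48365 + √407415442233/4726 ≈ -48230.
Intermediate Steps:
M = 559/9452 (M = -1118/(-18904) = -1118*(-1/18904) = 559/9452 ≈ 0.059141)
-48365 + √(H + M) = -48365 + √(18241 + 559/9452) = -48365 + √(172414491/9452) = -48365 + √407415442233/4726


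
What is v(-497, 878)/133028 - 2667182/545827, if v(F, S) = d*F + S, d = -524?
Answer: -106091008517/36305137078 ≈ -2.9222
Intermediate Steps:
v(F, S) = S - 524*F (v(F, S) = -524*F + S = S - 524*F)
v(-497, 878)/133028 - 2667182/545827 = (878 - 524*(-497))/133028 - 2667182/545827 = (878 + 260428)*(1/133028) - 2667182*1/545827 = 261306*(1/133028) - 2667182/545827 = 130653/66514 - 2667182/545827 = -106091008517/36305137078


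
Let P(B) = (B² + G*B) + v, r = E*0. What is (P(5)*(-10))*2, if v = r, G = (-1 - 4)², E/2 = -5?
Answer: -3000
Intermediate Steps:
E = -10 (E = 2*(-5) = -10)
r = 0 (r = -10*0 = 0)
G = 25 (G = (-5)² = 25)
v = 0
P(B) = B² + 25*B (P(B) = (B² + 25*B) + 0 = B² + 25*B)
(P(5)*(-10))*2 = ((5*(25 + 5))*(-10))*2 = ((5*30)*(-10))*2 = (150*(-10))*2 = -1500*2 = -3000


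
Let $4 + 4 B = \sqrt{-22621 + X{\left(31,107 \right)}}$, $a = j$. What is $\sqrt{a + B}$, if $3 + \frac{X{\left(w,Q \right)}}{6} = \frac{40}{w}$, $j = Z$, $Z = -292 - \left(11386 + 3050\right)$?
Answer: $\frac{\sqrt{-56618276 + 31 i \sqrt{21748639}}}{62} \approx 0.15494 + 121.36 i$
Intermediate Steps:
$Z = -14728$ ($Z = -292 - 14436 = -14728$)
$j = -14728$
$a = -14728$
$X{\left(w,Q \right)} = -18 + \frac{240}{w}$ ($X{\left(w,Q \right)} = -18 + 6 \frac{40}{w} = -18 + \frac{240}{w}$)
$B = -1 + \frac{i \sqrt{21748639}}{124}$ ($B = -1 + \frac{\sqrt{-22621 - \left(18 - \frac{240}{31}\right)}}{4} = -1 + \frac{\sqrt{-22621 + \left(-18 + 240 \cdot \frac{1}{31}\right)}}{4} = -1 + \frac{\sqrt{-22621 + \left(-18 + \frac{240}{31}\right)}}{4} = -1 + \frac{\sqrt{-22621 - \frac{318}{31}}}{4} = -1 + \frac{\sqrt{- \frac{701569}{31}}}{4} = -1 + \frac{\frac{1}{31} i \sqrt{21748639}}{4} = -1 + \frac{i \sqrt{21748639}}{124} \approx -1.0 + 37.609 i$)
$\sqrt{a + B} = \sqrt{-14728 - \left(1 - \frac{i \sqrt{21748639}}{124}\right)} = \sqrt{-14729 + \frac{i \sqrt{21748639}}{124}}$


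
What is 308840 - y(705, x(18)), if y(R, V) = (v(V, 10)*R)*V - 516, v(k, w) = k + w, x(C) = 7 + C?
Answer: -307519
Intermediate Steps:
y(R, V) = -516 + R*V*(10 + V) (y(R, V) = ((V + 10)*R)*V - 516 = ((10 + V)*R)*V - 516 = (R*(10 + V))*V - 516 = R*V*(10 + V) - 516 = -516 + R*V*(10 + V))
308840 - y(705, x(18)) = 308840 - (-516 + 705*(7 + 18)*(10 + (7 + 18))) = 308840 - (-516 + 705*25*(10 + 25)) = 308840 - (-516 + 705*25*35) = 308840 - (-516 + 616875) = 308840 - 1*616359 = 308840 - 616359 = -307519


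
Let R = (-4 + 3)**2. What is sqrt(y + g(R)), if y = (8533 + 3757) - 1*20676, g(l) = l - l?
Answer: I*sqrt(8386) ≈ 91.575*I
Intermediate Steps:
R = 1 (R = (-1)**2 = 1)
g(l) = 0
y = -8386 (y = 12290 - 20676 = -8386)
sqrt(y + g(R)) = sqrt(-8386 + 0) = sqrt(-8386) = I*sqrt(8386)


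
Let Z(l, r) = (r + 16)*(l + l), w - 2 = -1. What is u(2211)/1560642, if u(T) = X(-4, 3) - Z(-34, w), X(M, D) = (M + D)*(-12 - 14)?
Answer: 197/260107 ≈ 0.00075738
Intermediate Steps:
w = 1 (w = 2 - 1 = 1)
Z(l, r) = 2*l*(16 + r) (Z(l, r) = (16 + r)*(2*l) = 2*l*(16 + r))
X(M, D) = -26*D - 26*M (X(M, D) = (D + M)*(-26) = -26*D - 26*M)
u(T) = 1182 (u(T) = (-26*3 - 26*(-4)) - 2*(-34)*(16 + 1) = (-78 + 104) - 2*(-34)*17 = 26 - 1*(-1156) = 26 + 1156 = 1182)
u(2211)/1560642 = 1182/1560642 = 1182*(1/1560642) = 197/260107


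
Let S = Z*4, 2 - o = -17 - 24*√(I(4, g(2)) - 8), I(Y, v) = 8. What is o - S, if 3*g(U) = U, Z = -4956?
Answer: 19843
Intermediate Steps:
g(U) = U/3
o = 19 (o = 2 - (-17 - 24*√(8 - 8)) = 2 - (-17 - 24*√0) = 2 - (-17 - 24*0) = 2 - (-17 + 0) = 2 - 1*(-17) = 2 + 17 = 19)
S = -19824 (S = -4956*4 = -19824)
o - S = 19 - 1*(-19824) = 19 + 19824 = 19843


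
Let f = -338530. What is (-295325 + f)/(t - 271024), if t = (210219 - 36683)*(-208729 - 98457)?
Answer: 126771/10661620144 ≈ 1.1890e-5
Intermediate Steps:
t = -53307829696 (t = 173536*(-307186) = -53307829696)
(-295325 + f)/(t - 271024) = (-295325 - 338530)/(-53307829696 - 271024) = -633855/(-53308100720) = -633855*(-1/53308100720) = 126771/10661620144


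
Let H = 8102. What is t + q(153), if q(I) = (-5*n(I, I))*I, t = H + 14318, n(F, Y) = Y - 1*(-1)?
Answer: -95390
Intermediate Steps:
n(F, Y) = 1 + Y (n(F, Y) = Y + 1 = 1 + Y)
t = 22420 (t = 8102 + 14318 = 22420)
q(I) = I*(-5 - 5*I) (q(I) = (-5*(1 + I))*I = (-5 - 5*I)*I = I*(-5 - 5*I))
t + q(153) = 22420 - 5*153*(1 + 153) = 22420 - 5*153*154 = 22420 - 117810 = -95390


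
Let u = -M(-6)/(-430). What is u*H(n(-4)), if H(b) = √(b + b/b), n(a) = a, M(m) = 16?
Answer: 8*I*√3/215 ≈ 0.064448*I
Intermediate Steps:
H(b) = √(1 + b) (H(b) = √(b + 1) = √(1 + b))
u = 8/215 (u = -16/(-430) = -16*(-1)/430 = -1*(-8/215) = 8/215 ≈ 0.037209)
u*H(n(-4)) = 8*√(1 - 4)/215 = 8*√(-3)/215 = 8*(I*√3)/215 = 8*I*√3/215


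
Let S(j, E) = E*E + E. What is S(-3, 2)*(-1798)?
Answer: -10788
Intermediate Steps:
S(j, E) = E + E² (S(j, E) = E² + E = E + E²)
S(-3, 2)*(-1798) = (2*(1 + 2))*(-1798) = (2*3)*(-1798) = 6*(-1798) = -10788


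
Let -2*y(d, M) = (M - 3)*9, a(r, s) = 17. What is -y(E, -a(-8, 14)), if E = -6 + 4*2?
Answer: -90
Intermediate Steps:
E = 2 (E = -6 + 8 = 2)
y(d, M) = 27/2 - 9*M/2 (y(d, M) = -(M - 3)*9/2 = -(-3 + M)*9/2 = -(-27 + 9*M)/2 = 27/2 - 9*M/2)
-y(E, -a(-8, 14)) = -(27/2 - (-9)*17/2) = -(27/2 - 9/2*(-17)) = -(27/2 + 153/2) = -1*90 = -90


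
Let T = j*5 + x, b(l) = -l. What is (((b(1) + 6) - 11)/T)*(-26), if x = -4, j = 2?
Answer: 26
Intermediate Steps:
T = 6 (T = 2*5 - 4 = 10 - 4 = 6)
(((b(1) + 6) - 11)/T)*(-26) = (((-1*1 + 6) - 11)/6)*(-26) = (((-1 + 6) - 11)*(⅙))*(-26) = ((5 - 11)*(⅙))*(-26) = -6*⅙*(-26) = -1*(-26) = 26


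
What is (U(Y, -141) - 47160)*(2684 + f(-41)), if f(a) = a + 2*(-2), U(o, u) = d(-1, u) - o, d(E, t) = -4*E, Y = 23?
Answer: -124505381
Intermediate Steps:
U(o, u) = 4 - o (U(o, u) = -4*(-1) - o = 4 - o)
f(a) = -4 + a (f(a) = a - 4 = -4 + a)
(U(Y, -141) - 47160)*(2684 + f(-41)) = ((4 - 1*23) - 47160)*(2684 + (-4 - 41)) = ((4 - 23) - 47160)*(2684 - 45) = (-19 - 47160)*2639 = -47179*2639 = -124505381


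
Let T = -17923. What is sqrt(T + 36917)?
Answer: sqrt(18994) ≈ 137.82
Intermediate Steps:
sqrt(T + 36917) = sqrt(-17923 + 36917) = sqrt(18994)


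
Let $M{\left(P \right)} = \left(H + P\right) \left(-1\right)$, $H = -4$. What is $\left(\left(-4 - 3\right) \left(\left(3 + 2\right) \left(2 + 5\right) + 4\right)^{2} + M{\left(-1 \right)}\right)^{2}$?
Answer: $113252164$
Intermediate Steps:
$M{\left(P \right)} = 4 - P$ ($M{\left(P \right)} = \left(-4 + P\right) \left(-1\right) = 4 - P$)
$\left(\left(-4 - 3\right) \left(\left(3 + 2\right) \left(2 + 5\right) + 4\right)^{2} + M{\left(-1 \right)}\right)^{2} = \left(\left(-4 - 3\right) \left(\left(3 + 2\right) \left(2 + 5\right) + 4\right)^{2} + \left(4 - -1\right)\right)^{2} = \left(- 7 \left(5 \cdot 7 + 4\right)^{2} + \left(4 + 1\right)\right)^{2} = \left(- 7 \left(35 + 4\right)^{2} + 5\right)^{2} = \left(- 7 \cdot 39^{2} + 5\right)^{2} = \left(\left(-7\right) 1521 + 5\right)^{2} = \left(-10647 + 5\right)^{2} = \left(-10642\right)^{2} = 113252164$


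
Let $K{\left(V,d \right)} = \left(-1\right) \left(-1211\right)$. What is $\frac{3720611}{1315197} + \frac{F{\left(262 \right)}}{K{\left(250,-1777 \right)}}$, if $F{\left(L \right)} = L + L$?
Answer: $\frac{5194823149}{1592703567} \approx 3.2616$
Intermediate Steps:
$F{\left(L \right)} = 2 L$
$K{\left(V,d \right)} = 1211$
$\frac{3720611}{1315197} + \frac{F{\left(262 \right)}}{K{\left(250,-1777 \right)}} = \frac{3720611}{1315197} + \frac{2 \cdot 262}{1211} = 3720611 \cdot \frac{1}{1315197} + 524 \cdot \frac{1}{1211} = \frac{3720611}{1315197} + \frac{524}{1211} = \frac{5194823149}{1592703567}$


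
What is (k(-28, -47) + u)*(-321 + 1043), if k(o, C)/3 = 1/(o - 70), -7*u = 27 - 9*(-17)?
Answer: -910803/49 ≈ -18588.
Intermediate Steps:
u = -180/7 (u = -(27 - 9*(-17))/7 = -(27 + 153)/7 = -⅐*180 = -180/7 ≈ -25.714)
k(o, C) = 3/(-70 + o) (k(o, C) = 3/(o - 70) = 3/(-70 + o))
(k(-28, -47) + u)*(-321 + 1043) = (3/(-70 - 28) - 180/7)*(-321 + 1043) = (3/(-98) - 180/7)*722 = (3*(-1/98) - 180/7)*722 = (-3/98 - 180/7)*722 = -2523/98*722 = -910803/49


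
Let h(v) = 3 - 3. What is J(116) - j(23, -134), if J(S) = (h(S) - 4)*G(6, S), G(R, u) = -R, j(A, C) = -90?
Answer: 114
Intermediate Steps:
h(v) = 0
J(S) = 24 (J(S) = (0 - 4)*(-1*6) = -4*(-6) = 24)
J(116) - j(23, -134) = 24 - 1*(-90) = 24 + 90 = 114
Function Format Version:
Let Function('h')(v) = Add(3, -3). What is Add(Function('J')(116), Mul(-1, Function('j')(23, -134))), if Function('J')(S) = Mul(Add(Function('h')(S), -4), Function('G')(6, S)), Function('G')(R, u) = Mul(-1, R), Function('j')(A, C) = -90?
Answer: 114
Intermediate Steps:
Function('h')(v) = 0
Function('J')(S) = 24 (Function('J')(S) = Mul(Add(0, -4), Mul(-1, 6)) = Mul(-4, -6) = 24)
Add(Function('J')(116), Mul(-1, Function('j')(23, -134))) = Add(24, Mul(-1, -90)) = Add(24, 90) = 114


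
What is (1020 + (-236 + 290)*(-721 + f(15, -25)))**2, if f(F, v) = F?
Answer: 1376706816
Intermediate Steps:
(1020 + (-236 + 290)*(-721 + f(15, -25)))**2 = (1020 + (-236 + 290)*(-721 + 15))**2 = (1020 + 54*(-706))**2 = (1020 - 38124)**2 = (-37104)**2 = 1376706816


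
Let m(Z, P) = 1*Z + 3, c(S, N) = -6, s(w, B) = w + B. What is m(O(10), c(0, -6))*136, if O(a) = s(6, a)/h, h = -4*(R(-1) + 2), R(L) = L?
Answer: -136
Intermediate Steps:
s(w, B) = B + w
h = -4 (h = -4*(-1 + 2) = -4*1 = -4)
O(a) = -3/2 - a/4 (O(a) = (a + 6)/(-4) = (6 + a)*(-1/4) = -3/2 - a/4)
m(Z, P) = 3 + Z (m(Z, P) = Z + 3 = 3 + Z)
m(O(10), c(0, -6))*136 = (3 + (-3/2 - 1/4*10))*136 = (3 + (-3/2 - 5/2))*136 = (3 - 4)*136 = -1*136 = -136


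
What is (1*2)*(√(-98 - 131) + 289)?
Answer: 578 + 2*I*√229 ≈ 578.0 + 30.266*I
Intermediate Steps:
(1*2)*(√(-98 - 131) + 289) = 2*(√(-229) + 289) = 2*(I*√229 + 289) = 2*(289 + I*√229) = 578 + 2*I*√229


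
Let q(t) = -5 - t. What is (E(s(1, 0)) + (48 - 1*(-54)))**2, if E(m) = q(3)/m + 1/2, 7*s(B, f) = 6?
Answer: 312481/36 ≈ 8680.0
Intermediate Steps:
s(B, f) = 6/7 (s(B, f) = (1/7)*6 = 6/7)
E(m) = 1/2 - 8/m (E(m) = (-5 - 1*3)/m + 1/2 = (-5 - 3)/m + 1*(1/2) = -8/m + 1/2 = 1/2 - 8/m)
(E(s(1, 0)) + (48 - 1*(-54)))**2 = ((-16 + 6/7)/(2*(6/7)) + (48 - 1*(-54)))**2 = ((1/2)*(7/6)*(-106/7) + (48 + 54))**2 = (-53/6 + 102)**2 = (559/6)**2 = 312481/36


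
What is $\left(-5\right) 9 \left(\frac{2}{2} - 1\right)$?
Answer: $0$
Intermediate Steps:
$\left(-5\right) 9 \left(\frac{2}{2} - 1\right) = - 45 \left(2 \cdot \frac{1}{2} - 1\right) = - 45 \left(1 - 1\right) = \left(-45\right) 0 = 0$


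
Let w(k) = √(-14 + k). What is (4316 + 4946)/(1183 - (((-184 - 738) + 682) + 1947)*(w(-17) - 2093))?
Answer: 33101776708/12773094565675 + 15810234*I*√31/12773094565675 ≈ 0.0025915 + 6.8916e-6*I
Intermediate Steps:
(4316 + 4946)/(1183 - (((-184 - 738) + 682) + 1947)*(w(-17) - 2093)) = (4316 + 4946)/(1183 - (((-184 - 738) + 682) + 1947)*(√(-14 - 17) - 2093)) = 9262/(1183 - ((-922 + 682) + 1947)*(√(-31) - 2093)) = 9262/(1183 - (-240 + 1947)*(I*√31 - 2093)) = 9262/(1183 - 1707*(-2093 + I*√31)) = 9262/(1183 - (-3572751 + 1707*I*√31)) = 9262/(1183 + (3572751 - 1707*I*√31)) = 9262/(3573934 - 1707*I*√31)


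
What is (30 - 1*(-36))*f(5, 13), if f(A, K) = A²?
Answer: 1650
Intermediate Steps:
(30 - 1*(-36))*f(5, 13) = (30 - 1*(-36))*5² = (30 + 36)*25 = 66*25 = 1650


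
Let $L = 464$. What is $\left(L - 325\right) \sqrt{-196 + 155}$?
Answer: $139 i \sqrt{41} \approx 890.03 i$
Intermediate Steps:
$\left(L - 325\right) \sqrt{-196 + 155} = \left(464 - 325\right) \sqrt{-196 + 155} = 139 \sqrt{-41} = 139 i \sqrt{41}$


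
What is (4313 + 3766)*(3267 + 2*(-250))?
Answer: 22354593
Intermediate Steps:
(4313 + 3766)*(3267 + 2*(-250)) = 8079*(3267 - 500) = 8079*2767 = 22354593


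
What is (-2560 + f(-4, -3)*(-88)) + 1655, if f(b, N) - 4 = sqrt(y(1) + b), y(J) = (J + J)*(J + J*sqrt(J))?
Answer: -1257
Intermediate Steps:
y(J) = 2*J*(J + J**(3/2)) (y(J) = (2*J)*(J + J**(3/2)) = 2*J*(J + J**(3/2)))
f(b, N) = 4 + sqrt(4 + b) (f(b, N) = 4 + sqrt((2*1**2 + 2*1**(5/2)) + b) = 4 + sqrt((2*1 + 2*1) + b) = 4 + sqrt((2 + 2) + b) = 4 + sqrt(4 + b))
(-2560 + f(-4, -3)*(-88)) + 1655 = (-2560 + (4 + sqrt(4 - 4))*(-88)) + 1655 = (-2560 + (4 + sqrt(0))*(-88)) + 1655 = (-2560 + (4 + 0)*(-88)) + 1655 = (-2560 + 4*(-88)) + 1655 = (-2560 - 352) + 1655 = -2912 + 1655 = -1257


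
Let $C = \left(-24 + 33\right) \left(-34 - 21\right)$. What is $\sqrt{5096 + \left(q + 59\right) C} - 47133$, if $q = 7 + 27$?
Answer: $-47133 + i \sqrt{40939} \approx -47133.0 + 202.33 i$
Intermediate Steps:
$C = -495$ ($C = 9 \left(-55\right) = -495$)
$q = 34$
$\sqrt{5096 + \left(q + 59\right) C} - 47133 = \sqrt{5096 + \left(34 + 59\right) \left(-495\right)} - 47133 = \sqrt{5096 + 93 \left(-495\right)} - 47133 = \sqrt{5096 - 46035} - 47133 = \sqrt{-40939} - 47133 = i \sqrt{40939} - 47133 = -47133 + i \sqrt{40939}$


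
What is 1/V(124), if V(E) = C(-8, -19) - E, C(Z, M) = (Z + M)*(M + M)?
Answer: 1/902 ≈ 0.0011086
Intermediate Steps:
C(Z, M) = 2*M*(M + Z) (C(Z, M) = (M + Z)*(2*M) = 2*M*(M + Z))
V(E) = 1026 - E (V(E) = 2*(-19)*(-19 - 8) - E = 2*(-19)*(-27) - E = 1026 - E)
1/V(124) = 1/(1026 - 1*124) = 1/(1026 - 124) = 1/902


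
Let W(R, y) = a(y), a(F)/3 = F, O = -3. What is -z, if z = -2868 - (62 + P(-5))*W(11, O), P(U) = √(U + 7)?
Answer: 2310 - 9*√2 ≈ 2297.3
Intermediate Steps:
a(F) = 3*F
P(U) = √(7 + U)
W(R, y) = 3*y
z = -2310 + 9*√2 (z = -2868 - (62 + √(7 - 5))*3*(-3) = -2868 - (62 + √2)*(-9) = -2868 - (-558 - 9*√2) = -2868 + (558 + 9*√2) = -2310 + 9*√2 ≈ -2297.3)
-z = -(-2310 + 9*√2) = 2310 - 9*√2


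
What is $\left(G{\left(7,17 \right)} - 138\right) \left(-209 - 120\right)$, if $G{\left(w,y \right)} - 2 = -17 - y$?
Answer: $55930$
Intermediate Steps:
$G{\left(w,y \right)} = -15 - y$ ($G{\left(w,y \right)} = 2 - \left(17 + y\right) = -15 - y$)
$\left(G{\left(7,17 \right)} - 138\right) \left(-209 - 120\right) = \left(\left(-15 - 17\right) - 138\right) \left(-209 - 120\right) = \left(-32 - 138\right) \left(-329\right) = \left(-170\right) \left(-329\right) = 55930$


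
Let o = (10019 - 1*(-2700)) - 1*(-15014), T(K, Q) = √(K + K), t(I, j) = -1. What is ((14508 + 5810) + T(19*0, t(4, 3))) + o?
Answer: 48051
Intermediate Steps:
T(K, Q) = √2*√K (T(K, Q) = √(2*K) = √2*√K)
o = 27733 (o = (10019 + 2700) + 15014 = 12719 + 15014 = 27733)
((14508 + 5810) + T(19*0, t(4, 3))) + o = ((14508 + 5810) + √2*√(19*0)) + 27733 = (20318 + √2*√0) + 27733 = (20318 + √2*0) + 27733 = (20318 + 0) + 27733 = 20318 + 27733 = 48051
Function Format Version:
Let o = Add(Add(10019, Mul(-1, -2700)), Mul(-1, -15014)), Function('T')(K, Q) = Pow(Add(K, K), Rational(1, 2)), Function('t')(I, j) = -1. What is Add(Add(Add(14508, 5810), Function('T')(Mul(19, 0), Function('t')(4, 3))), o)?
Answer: 48051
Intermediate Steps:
Function('T')(K, Q) = Mul(Pow(2, Rational(1, 2)), Pow(K, Rational(1, 2))) (Function('T')(K, Q) = Pow(Mul(2, K), Rational(1, 2)) = Mul(Pow(2, Rational(1, 2)), Pow(K, Rational(1, 2))))
o = 27733 (o = Add(Add(10019, 2700), 15014) = Add(12719, 15014) = 27733)
Add(Add(Add(14508, 5810), Function('T')(Mul(19, 0), Function('t')(4, 3))), o) = Add(Add(Add(14508, 5810), Mul(Pow(2, Rational(1, 2)), Pow(Mul(19, 0), Rational(1, 2)))), 27733) = Add(Add(20318, Mul(Pow(2, Rational(1, 2)), Pow(0, Rational(1, 2)))), 27733) = Add(Add(20318, Mul(Pow(2, Rational(1, 2)), 0)), 27733) = Add(Add(20318, 0), 27733) = Add(20318, 27733) = 48051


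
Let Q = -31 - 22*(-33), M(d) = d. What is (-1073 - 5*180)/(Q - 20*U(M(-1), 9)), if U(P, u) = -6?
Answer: -1973/815 ≈ -2.4209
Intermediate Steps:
Q = 695 (Q = -31 + 726 = 695)
(-1073 - 5*180)/(Q - 20*U(M(-1), 9)) = (-1073 - 5*180)/(695 - 20*(-6)) = (-1073 - 900)/(695 + 120) = -1973/815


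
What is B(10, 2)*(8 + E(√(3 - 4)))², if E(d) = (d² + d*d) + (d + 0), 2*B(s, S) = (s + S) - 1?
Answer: 385/2 + 66*I ≈ 192.5 + 66.0*I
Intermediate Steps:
B(s, S) = -½ + S/2 + s/2 (B(s, S) = ((s + S) - 1)/2 = ((S + s) - 1)/2 = (-1 + S + s)/2 = -½ + S/2 + s/2)
E(d) = d + 2*d² (E(d) = (d² + d²) + d = 2*d² + d = d + 2*d²)
B(10, 2)*(8 + E(√(3 - 4)))² = (-½ + (½)*2 + (½)*10)*(8 + √(3 - 4)*(1 + 2*√(3 - 4)))² = (-½ + 1 + 5)*(8 + √(-1)*(1 + 2*√(-1)))² = 11*(8 + I*(1 + 2*I))²/2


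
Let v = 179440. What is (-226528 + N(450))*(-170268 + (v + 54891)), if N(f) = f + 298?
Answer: -14464144140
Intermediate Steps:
N(f) = 298 + f
(-226528 + N(450))*(-170268 + (v + 54891)) = (-226528 + (298 + 450))*(-170268 + (179440 + 54891)) = (-226528 + 748)*(-170268 + 234331) = -225780*64063 = -14464144140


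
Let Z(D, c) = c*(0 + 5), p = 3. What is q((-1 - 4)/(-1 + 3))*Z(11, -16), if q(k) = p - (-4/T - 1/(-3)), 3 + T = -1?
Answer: -400/3 ≈ -133.33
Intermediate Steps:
T = -4 (T = -3 - 1 = -4)
q(k) = 5/3 (q(k) = 3 - (-4/(-4) - 1/(-3)) = 3 - (-4*(-¼) - 1*(-⅓)) = 3 - (1 + ⅓) = 3 - 1*4/3 = 3 - 4/3 = 5/3)
Z(D, c) = 5*c (Z(D, c) = c*5 = 5*c)
q((-1 - 4)/(-1 + 3))*Z(11, -16) = 5*(5*(-16))/3 = (5/3)*(-80) = -400/3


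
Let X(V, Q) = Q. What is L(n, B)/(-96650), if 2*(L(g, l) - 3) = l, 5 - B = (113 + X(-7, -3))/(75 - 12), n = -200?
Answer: -583/12177900 ≈ -4.7874e-5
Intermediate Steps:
B = 205/63 (B = 5 - (113 - 3)/(75 - 12) = 5 - 110/63 = 205/63 ≈ 3.2540)
L(g, l) = 3 + l/2
L(n, B)/(-96650) = (3 + (½)*(205/63))/(-96650) = (3 + 205/126)*(-1/96650) = (583/126)*(-1/96650) = -583/12177900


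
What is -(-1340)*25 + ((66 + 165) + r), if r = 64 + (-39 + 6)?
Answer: 33762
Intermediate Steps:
r = 31 (r = 64 - 33 = 31)
-(-1340)*25 + ((66 + 165) + r) = -(-1340)*25 + ((66 + 165) + 31) = -335*(-100) + (231 + 31) = 33500 + 262 = 33762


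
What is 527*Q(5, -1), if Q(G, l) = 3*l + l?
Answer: -2108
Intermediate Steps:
Q(G, l) = 4*l
527*Q(5, -1) = 527*(4*(-1)) = 527*(-4) = -2108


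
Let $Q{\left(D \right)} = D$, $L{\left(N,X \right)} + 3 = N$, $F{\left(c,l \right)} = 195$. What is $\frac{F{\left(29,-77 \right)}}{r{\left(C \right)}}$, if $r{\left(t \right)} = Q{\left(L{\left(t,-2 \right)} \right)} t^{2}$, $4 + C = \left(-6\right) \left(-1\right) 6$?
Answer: $\frac{195}{29696} \approx 0.0065665$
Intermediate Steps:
$L{\left(N,X \right)} = -3 + N$
$C = 32$ ($C = -4 + \left(-6\right) \left(-1\right) 6 = -4 + 6 \cdot 6 = -4 + 36 = 32$)
$r{\left(t \right)} = t^{2} \left(-3 + t\right)$ ($r{\left(t \right)} = \left(-3 + t\right) t^{2} = t^{2} \left(-3 + t\right)$)
$\frac{F{\left(29,-77 \right)}}{r{\left(C \right)}} = \frac{195}{32^{2} \left(-3 + 32\right)} = \frac{195}{1024 \cdot 29} = \frac{195}{29696}$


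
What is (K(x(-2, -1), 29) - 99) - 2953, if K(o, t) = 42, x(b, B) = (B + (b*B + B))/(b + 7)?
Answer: -3010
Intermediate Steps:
x(b, B) = (2*B + B*b)/(7 + b) (x(b, B) = (B + (B*b + B))/(7 + b) = (B + (B + B*b))/(7 + b) = (2*B + B*b)/(7 + b))
(K(x(-2, -1), 29) - 99) - 2953 = (42 - 99) - 2953 = -57 - 2953 = -3010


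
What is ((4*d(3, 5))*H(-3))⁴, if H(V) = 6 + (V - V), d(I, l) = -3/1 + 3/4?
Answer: 8503056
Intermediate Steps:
d(I, l) = -9/4 (d(I, l) = -3*1 + 3*(¼) = -3 + ¾ = -9/4)
H(V) = 6 (H(V) = 6 + 0 = 6)
((4*d(3, 5))*H(-3))⁴ = ((4*(-9/4))*6)⁴ = (-9*6)⁴ = (-54)⁴ = 8503056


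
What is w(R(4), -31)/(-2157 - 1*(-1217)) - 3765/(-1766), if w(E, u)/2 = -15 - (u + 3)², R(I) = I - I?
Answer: 16918/4415 ≈ 3.8319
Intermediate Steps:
R(I) = 0
w(E, u) = -30 - 2*(3 + u)² (w(E, u) = 2*(-15 - (u + 3)²) = 2*(-15 - (3 + u)²) = -30 - 2*(3 + u)²)
w(R(4), -31)/(-2157 - 1*(-1217)) - 3765/(-1766) = (-30 - 2*(3 - 31)²)/(-2157 - 1*(-1217)) - 3765/(-1766) = (-30 - 2*(-28)²)/(-2157 + 1217) - 3765*(-1/1766) = (-30 - 2*784)/(-940) + 3765/1766 = (-30 - 1568)*(-1/940) + 3765/1766 = -1598*(-1/940) + 3765/1766 = 17/10 + 3765/1766 = 16918/4415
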